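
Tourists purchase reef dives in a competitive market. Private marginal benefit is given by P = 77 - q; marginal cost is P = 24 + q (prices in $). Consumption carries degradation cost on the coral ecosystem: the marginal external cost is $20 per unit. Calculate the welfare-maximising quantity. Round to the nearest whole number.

Social marginal benefit = demand − MEC = 57 - q.
Set SMB = MC: 57 - q = 24 + q → q* = 16.5000.

q* = 17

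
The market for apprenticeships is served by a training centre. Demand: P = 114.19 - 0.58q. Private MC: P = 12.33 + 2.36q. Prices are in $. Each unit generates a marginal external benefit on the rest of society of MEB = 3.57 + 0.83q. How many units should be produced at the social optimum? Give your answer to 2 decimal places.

Social marginal cost = private MC − MEB = 8.76 + 1.53q.
Set SMC = demand: 8.76 + 1.53q = 114.19 - 0.58q → q* = 49.9668.

q* = 49.97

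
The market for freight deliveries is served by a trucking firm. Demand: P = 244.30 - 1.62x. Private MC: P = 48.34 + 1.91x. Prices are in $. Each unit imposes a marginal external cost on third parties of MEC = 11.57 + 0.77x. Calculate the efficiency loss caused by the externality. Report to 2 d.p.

Market equilibrium (private): 48.34 + 1.91x = 244.30 - 1.62x → x_m = 55.5127.
Social marginal cost = private MC + MEC = 59.91 + 2.68x.
Set SMC = demand: 59.91 + 2.68x = 244.30 - 1.62x → x* = 42.8814.
The welfare-loss triangle has base |x_m − x*| and height MEC(x_m) (the vertical gap between SMC and demand is zero at x* and MEC at x_m).
DWL = ½ × 12.6313 × 54.3148 = 343.0333.

DWL = $343.03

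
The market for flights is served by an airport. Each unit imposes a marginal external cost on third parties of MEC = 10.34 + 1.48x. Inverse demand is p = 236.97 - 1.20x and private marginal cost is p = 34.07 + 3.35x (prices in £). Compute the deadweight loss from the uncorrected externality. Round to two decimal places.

DWL = £483.21

Market equilibrium (private): 34.07 + 3.35x = 236.97 - 1.20x → x_m = 44.5934.
Social marginal cost = private MC + MEC = 44.41 + 4.83x.
Set SMC = demand: 44.41 + 4.83x = 236.97 - 1.20x → x* = 31.9337.
Between x* and x_m the wedge SMC − demand runs linearly from 0 to MEC(x_m), so the loss is a triangle.
DWL = ½ × 12.6597 × 76.3382 = 483.2094.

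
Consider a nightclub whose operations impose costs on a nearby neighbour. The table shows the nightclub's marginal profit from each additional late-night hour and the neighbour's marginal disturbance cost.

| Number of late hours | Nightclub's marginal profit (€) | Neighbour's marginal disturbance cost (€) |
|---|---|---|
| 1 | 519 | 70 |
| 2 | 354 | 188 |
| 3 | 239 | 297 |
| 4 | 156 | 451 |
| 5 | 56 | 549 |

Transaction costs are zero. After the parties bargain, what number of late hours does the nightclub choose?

Bargaining reaches the level where marginal profit last exceeds marginal disturbance cost.
That holds through level 2 (354 ≥ 188) but not at 3 (239 < 297).

2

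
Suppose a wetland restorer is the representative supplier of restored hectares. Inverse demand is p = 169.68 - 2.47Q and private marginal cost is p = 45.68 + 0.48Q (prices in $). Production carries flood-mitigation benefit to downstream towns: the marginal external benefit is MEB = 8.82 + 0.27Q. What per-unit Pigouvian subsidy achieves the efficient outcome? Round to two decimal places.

subsidy = $22.20 per unit

Social marginal cost = private MC − MEB = 36.86 + 0.21Q.
Set SMC = demand: 36.86 + 0.21Q = 169.68 - 2.47Q → Q* = 49.5597.
The Pigouvian subsidy equals MEB at Q*: 8.82 + 0.27×49.5597 = 22.2011.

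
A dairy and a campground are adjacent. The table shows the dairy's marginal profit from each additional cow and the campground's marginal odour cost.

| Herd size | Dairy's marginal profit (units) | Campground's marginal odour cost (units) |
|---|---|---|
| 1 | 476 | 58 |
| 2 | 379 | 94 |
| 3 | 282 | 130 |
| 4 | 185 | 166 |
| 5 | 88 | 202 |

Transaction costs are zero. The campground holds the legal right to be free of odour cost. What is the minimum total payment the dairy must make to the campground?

Efficient level: marginal profit ≥ marginal odour cost through level 4, so k* = 4.
With the campground holding the right, the dairy must at least compensate total damage at k*: 58 + 94 + 130 + 166 = 448.

448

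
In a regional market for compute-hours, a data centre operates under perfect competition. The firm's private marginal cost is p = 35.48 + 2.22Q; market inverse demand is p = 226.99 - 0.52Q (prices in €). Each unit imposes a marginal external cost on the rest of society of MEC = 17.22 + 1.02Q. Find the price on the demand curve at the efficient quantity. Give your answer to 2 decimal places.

Social marginal cost = private MC + MEC = 52.70 + 3.24Q.
Set SMC = demand: 52.70 + 3.24Q = 226.99 - 0.52Q → Q* = 46.3537.
Consumer price on the demand curve at Q*: 226.99 − 0.52×46.3537 = 202.8861.

P = €202.89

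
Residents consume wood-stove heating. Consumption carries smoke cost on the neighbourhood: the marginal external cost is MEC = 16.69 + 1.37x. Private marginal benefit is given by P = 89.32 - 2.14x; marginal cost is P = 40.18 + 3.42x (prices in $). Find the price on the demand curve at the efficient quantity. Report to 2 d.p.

Social marginal benefit = demand − MEC = 72.63 - 3.51x.
Set SMB = MC: 72.63 - 3.51x = 40.18 + 3.42x → x* = 4.6825.
Consumer price on the demand curve at x*: 89.32 − 2.14×4.6825 = 79.2995.

P = $79.30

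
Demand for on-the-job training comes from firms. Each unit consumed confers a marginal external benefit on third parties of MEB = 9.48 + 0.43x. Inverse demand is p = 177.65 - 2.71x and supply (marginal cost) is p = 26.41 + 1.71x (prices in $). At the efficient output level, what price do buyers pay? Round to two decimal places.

P = $68.49

Social marginal benefit = demand + MEB = 187.13 - 2.28x.
Set SMB = MC: 187.13 - 2.28x = 26.41 + 1.71x → x* = 40.2807.
Consumer price on the demand curve at x*: 177.65 − 2.71×40.2807 = 68.4893.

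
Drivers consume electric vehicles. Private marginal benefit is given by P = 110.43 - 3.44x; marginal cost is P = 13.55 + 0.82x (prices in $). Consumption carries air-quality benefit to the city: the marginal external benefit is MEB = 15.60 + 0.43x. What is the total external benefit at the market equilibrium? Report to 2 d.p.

$465.97

Market equilibrium (private): 13.55 + 0.82x = 110.43 - 3.44x → x_m = 22.7418.
Total external benefit = ∫₀^{x_m} (15.60 + 0.43x) dx = 15.60×22.7418 + ½×0.43×22.7418² = 465.9678.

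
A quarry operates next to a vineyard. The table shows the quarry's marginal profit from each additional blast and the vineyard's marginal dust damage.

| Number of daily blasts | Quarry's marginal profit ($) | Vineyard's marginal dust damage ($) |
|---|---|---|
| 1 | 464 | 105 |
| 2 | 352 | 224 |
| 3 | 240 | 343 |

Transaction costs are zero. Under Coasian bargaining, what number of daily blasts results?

2

Bargaining reaches the level where marginal profit last exceeds marginal dust damage.
That holds through level 2 (352 ≥ 224) but not at 3 (240 < 343).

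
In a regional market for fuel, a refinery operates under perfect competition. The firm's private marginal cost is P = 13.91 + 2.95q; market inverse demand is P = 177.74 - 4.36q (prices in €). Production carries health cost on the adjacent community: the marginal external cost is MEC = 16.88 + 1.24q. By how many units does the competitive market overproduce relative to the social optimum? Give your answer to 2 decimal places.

Market equilibrium (private): 13.91 + 2.95q = 177.74 - 4.36q → q_m = 22.4118.
Social marginal cost = private MC + MEC = 30.79 + 4.19q.
Set SMC = demand: 30.79 + 4.19q = 177.74 - 4.36q → q* = 17.1871.
Gap = |22.4118 − 17.1871| = 5.2247.

5.22 units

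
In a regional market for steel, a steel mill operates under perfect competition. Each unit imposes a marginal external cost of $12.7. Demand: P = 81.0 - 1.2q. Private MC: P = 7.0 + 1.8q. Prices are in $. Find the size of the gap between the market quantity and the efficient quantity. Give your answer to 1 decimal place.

4.2 units

Market equilibrium (private): 7.0 + 1.8q = 81.0 - 1.2q → q_m = 24.6667.
Social marginal cost = private MC + MEC = 19.7 + 1.8q.
Set SMC = demand: 19.7 + 1.8q = 81.0 - 1.2q → q* = 20.4333.
Gap = |24.6667 − 20.4333| = 4.2334.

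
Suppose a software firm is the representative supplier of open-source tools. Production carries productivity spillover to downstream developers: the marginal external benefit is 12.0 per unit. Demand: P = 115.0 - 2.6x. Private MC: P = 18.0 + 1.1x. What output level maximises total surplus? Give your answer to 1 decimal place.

x* = 29.5

Social marginal cost = private MC − MEB = 6.0 + 1.1x.
Set SMC = demand: 6.0 + 1.1x = 115.0 - 2.6x → x* = 29.4595.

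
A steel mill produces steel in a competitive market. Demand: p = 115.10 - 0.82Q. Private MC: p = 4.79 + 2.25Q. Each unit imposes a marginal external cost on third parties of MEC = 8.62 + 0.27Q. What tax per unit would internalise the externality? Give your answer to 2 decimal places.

tax = 16.84 per unit

Social marginal cost = private MC + MEC = 13.41 + 2.52Q.
Set SMC = demand: 13.41 + 2.52Q = 115.10 - 0.82Q → Q* = 30.4461.
The Pigouvian tax equals MEC at Q*: 8.62 + 0.27×30.4461 = 16.8404.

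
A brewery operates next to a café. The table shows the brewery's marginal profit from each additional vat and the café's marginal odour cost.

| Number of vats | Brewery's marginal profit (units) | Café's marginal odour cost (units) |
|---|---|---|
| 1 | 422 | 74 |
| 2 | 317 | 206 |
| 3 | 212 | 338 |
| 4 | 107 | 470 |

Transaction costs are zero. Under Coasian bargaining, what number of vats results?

2

Bargaining reaches the level where marginal profit last exceeds marginal odour cost.
That holds through level 2 (317 ≥ 206) but not at 3 (212 < 338).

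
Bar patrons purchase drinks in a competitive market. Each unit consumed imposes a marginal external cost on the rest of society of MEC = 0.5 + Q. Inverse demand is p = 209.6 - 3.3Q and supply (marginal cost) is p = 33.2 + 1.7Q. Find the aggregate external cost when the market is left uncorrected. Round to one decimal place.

640.0

Market equilibrium (private): 33.2 + 1.7Q = 209.6 - 3.3Q → Q_m = 35.2800.
Total external cost = ∫₀^{Q_m} (0.5 + 1.0Q) dQ = 0.5×35.2800 + ½×1.0×35.2800² = 639.9792.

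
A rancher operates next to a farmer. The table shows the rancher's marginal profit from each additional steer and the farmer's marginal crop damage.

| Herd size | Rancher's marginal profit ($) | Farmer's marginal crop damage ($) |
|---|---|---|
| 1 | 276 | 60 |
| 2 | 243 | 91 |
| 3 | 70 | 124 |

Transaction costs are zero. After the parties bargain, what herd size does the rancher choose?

2

Bargaining reaches the level where marginal profit last exceeds marginal crop damage.
That holds through level 2 (243 ≥ 91) but not at 3 (70 < 124).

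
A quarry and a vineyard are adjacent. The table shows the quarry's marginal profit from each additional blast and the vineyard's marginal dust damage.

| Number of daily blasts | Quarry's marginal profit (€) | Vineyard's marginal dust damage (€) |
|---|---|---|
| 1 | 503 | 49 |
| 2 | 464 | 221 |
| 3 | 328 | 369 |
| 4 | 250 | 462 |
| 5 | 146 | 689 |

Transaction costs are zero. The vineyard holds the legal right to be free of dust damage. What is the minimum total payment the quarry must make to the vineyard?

€270

Efficient level: marginal profit ≥ marginal dust damage through level 2, so k* = 2.
With the vineyard holding the right, the quarry must at least compensate total damage at k*: 49 + 221 = 270.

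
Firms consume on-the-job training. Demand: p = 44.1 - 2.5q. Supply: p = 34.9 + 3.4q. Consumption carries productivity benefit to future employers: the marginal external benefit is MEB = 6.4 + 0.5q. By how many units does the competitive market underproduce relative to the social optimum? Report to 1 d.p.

1.3 units

Market equilibrium (private): 34.9 + 3.4q = 44.1 - 2.5q → q_m = 1.5593.
Social marginal benefit = demand + MEB = 50.5 - 2.0q.
Set SMB = MC: 50.5 - 2.0q = 34.9 + 3.4q → q* = 2.8889.
Gap = |1.5593 − 2.8889| = 1.3296.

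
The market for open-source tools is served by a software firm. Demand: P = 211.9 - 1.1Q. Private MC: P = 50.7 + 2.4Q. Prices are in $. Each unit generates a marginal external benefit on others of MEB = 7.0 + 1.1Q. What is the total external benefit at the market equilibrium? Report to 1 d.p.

Market equilibrium (private): 50.7 + 2.4Q = 211.9 - 1.1Q → Q_m = 46.0571.
Total external benefit = ∫₀^{Q_m} (7.0 + 1.1Q) dQ = 7.0×46.0571 + ½×1.1×46.0571² = 1489.0908.

$1489.1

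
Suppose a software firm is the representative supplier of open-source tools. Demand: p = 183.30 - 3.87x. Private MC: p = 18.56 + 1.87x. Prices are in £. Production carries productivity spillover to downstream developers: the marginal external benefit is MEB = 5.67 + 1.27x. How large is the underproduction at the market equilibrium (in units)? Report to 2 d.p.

9.42 units

Market equilibrium (private): 18.56 + 1.87x = 183.30 - 3.87x → x_m = 28.7003.
Social marginal cost = private MC − MEB = 12.89 + 0.60x.
Set SMC = demand: 12.89 + 0.60x = 183.30 - 3.87x → x* = 38.1230.
Gap = |28.7003 − 38.1230| = 9.4227.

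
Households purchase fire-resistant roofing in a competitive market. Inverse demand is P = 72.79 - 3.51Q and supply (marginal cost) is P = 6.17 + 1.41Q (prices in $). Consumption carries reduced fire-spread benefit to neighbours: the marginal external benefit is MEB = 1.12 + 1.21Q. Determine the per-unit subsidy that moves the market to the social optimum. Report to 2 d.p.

subsidy = $23.21 per unit

Social marginal benefit = demand + MEB = 73.91 - 2.30Q.
Set SMB = MC: 73.91 - 2.30Q = 6.17 + 1.41Q → Q* = 18.2588.
The Pigouvian subsidy equals MEB at Q*: 1.12 + 1.21×18.2588 = 23.2131.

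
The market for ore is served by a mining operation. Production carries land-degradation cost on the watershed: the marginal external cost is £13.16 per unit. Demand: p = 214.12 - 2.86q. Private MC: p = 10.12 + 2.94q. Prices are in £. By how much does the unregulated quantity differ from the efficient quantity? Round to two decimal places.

2.27 units

Market equilibrium (private): 10.12 + 2.94q = 214.12 - 2.86q → q_m = 35.1724.
Social marginal cost = private MC + MEC = 23.28 + 2.94q.
Set SMC = demand: 23.28 + 2.94q = 214.12 - 2.86q → q* = 32.9034.
Gap = |35.1724 − 32.9034| = 2.2690.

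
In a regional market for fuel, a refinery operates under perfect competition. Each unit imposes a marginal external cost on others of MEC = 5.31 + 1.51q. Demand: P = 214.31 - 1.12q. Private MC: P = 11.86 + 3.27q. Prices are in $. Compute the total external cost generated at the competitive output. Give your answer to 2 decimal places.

$1850.54

Market equilibrium (private): 11.86 + 3.27q = 214.31 - 1.12q → q_m = 46.1162.
Total external cost = ∫₀^{q_m} (5.31 + 1.51q) dq = 5.31×46.1162 + ½×1.51×46.1162² = 1850.5385.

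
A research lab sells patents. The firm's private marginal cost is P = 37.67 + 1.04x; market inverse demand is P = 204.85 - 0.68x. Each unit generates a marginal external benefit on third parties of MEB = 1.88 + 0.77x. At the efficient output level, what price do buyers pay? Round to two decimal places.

Social marginal cost = private MC − MEB = 35.79 + 0.27x.
Set SMC = demand: 35.79 + 0.27x = 204.85 - 0.68x → x* = 177.9579.
Consumer price on the demand curve at x*: 204.85 − 0.68×177.9579 = 83.8386.

P = 83.84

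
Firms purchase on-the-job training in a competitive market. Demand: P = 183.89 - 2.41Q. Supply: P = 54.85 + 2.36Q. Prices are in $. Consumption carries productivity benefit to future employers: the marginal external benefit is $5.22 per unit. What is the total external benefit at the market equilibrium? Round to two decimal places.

Market equilibrium (private): 54.85 + 2.36Q = 183.89 - 2.41Q → Q_m = 27.0524.
Total external benefit = MEB × Q_m = 5.22 × 27.0524 = 141.2135.

$141.21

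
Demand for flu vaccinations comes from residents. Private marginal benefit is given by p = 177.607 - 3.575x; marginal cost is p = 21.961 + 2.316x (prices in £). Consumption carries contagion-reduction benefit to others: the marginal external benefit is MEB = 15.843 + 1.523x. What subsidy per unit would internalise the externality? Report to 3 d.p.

Social marginal benefit = demand + MEB = 193.450 - 2.052x.
Set SMB = MC: 193.450 - 2.052x = 21.961 + 2.316x → x* = 39.2603.
The Pigouvian subsidy equals MEB at x*: 15.843 + 1.523×39.2603 = 75.6364.

subsidy = £75.636 per unit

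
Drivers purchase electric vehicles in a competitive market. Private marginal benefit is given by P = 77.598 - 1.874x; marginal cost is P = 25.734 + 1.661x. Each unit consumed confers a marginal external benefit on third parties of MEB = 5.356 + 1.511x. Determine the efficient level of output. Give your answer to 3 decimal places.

x* = 28.271

Social marginal benefit = demand + MEB = 82.954 - 0.363x.
Set SMB = MC: 82.954 - 0.363x = 25.734 + 1.661x → x* = 28.2708.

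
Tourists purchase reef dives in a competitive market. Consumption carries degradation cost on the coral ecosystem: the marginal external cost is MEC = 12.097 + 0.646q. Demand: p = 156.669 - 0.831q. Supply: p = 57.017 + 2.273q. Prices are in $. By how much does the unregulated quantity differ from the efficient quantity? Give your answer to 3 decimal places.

8.756 units

Market equilibrium (private): 57.017 + 2.273q = 156.669 - 0.831q → q_m = 32.1044.
Social marginal benefit = demand − MEC = 144.572 - 1.477q.
Set SMB = MC: 144.572 - 1.477q = 57.017 + 2.273q → q* = 23.3480.
Gap = |32.1044 − 23.3480| = 8.7564.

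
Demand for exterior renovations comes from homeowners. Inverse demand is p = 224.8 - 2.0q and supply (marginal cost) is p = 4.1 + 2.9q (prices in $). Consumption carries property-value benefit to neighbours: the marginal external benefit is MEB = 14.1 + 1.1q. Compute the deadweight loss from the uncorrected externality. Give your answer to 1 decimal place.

Market equilibrium (private): 4.1 + 2.9q = 224.8 - 2.0q → q_m = 45.0408.
Social marginal benefit = demand + MEB = 238.9 - 0.9q.
Set SMB = MC: 238.9 - 0.9q = 4.1 + 2.9q → q* = 61.7895.
The welfare-loss triangle has base |q_m − q*| and height MEB(q_m) (the vertical gap between SMB and MC is zero at q* and MEB at q_m).
DWL = ½ × 16.7487 × 63.6449 = 532.9847.

DWL = $533.0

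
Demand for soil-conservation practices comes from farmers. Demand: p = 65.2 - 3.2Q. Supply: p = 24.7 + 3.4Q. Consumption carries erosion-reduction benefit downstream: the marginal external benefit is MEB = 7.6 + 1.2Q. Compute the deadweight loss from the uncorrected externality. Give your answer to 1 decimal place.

Market equilibrium (private): 24.7 + 3.4Q = 65.2 - 3.2Q → Q_m = 6.1364.
Social marginal benefit = demand + MEB = 72.8 - 2.0Q.
Set SMB = MC: 72.8 - 2.0Q = 24.7 + 3.4Q → Q* = 8.9074.
Height of the DWL triangle at Q_m is SMB(Q_m) − MC(Q_m) = MEB(Q_m) = 14.9636.
DWL = ½ × 2.7710 × 14.9636 = 20.7321.

DWL = 20.7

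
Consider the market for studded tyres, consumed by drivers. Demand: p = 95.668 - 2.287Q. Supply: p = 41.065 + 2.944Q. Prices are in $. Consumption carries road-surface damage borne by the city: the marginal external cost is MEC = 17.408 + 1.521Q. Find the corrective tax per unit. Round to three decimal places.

Social marginal benefit = demand − MEC = 78.260 - 3.808Q.
Set SMB = MC: 78.260 - 3.808Q = 41.065 + 2.944Q → Q* = 5.5087.
The Pigouvian tax equals MEC at Q*: 17.408 + 1.521×5.5087 = 25.7867.

tax = $25.787 per unit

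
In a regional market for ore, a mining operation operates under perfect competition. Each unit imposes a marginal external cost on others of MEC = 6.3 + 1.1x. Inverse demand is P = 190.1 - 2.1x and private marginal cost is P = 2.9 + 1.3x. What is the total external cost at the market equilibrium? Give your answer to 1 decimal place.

2014.2

Market equilibrium (private): 2.9 + 1.3x = 190.1 - 2.1x → x_m = 55.0588.
Total external cost = ∫₀^{x_m} (6.3 + 1.1x) dx = 6.3×55.0588 + ½×1.1×55.0588² = 2014.1797.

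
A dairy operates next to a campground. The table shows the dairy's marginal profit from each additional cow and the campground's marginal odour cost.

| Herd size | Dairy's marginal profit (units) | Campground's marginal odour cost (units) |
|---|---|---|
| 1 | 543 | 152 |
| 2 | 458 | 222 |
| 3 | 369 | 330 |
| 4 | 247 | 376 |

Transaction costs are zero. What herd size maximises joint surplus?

Bargaining reaches the level where marginal profit last exceeds marginal odour cost.
That holds through level 3 (369 ≥ 330) but not at 4 (247 < 376).

3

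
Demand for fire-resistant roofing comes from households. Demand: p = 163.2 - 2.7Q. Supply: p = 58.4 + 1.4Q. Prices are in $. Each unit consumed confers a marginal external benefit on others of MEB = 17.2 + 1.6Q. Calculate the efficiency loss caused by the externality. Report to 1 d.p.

Market equilibrium (private): 58.4 + 1.4Q = 163.2 - 2.7Q → Q_m = 25.5610.
Social marginal benefit = demand + MEB = 180.4 - 1.1Q.
Set SMB = MC: 180.4 - 1.1Q = 58.4 + 1.4Q → Q* = 48.8000.
The loss is the area between SMB and MC from Q* to Q_m; with linear curves that's a triangle of height MEB(Q_m).
DWL = ½ × 23.2390 × 58.0976 = 675.0651.

DWL = $675.1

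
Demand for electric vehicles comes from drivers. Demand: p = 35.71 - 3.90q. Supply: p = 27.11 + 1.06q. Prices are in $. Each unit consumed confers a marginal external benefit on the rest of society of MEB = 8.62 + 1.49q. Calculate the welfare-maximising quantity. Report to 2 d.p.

q* = 4.96

Social marginal benefit = demand + MEB = 44.33 - 2.41q.
Set SMB = MC: 44.33 - 2.41q = 27.11 + 1.06q → q* = 4.9625.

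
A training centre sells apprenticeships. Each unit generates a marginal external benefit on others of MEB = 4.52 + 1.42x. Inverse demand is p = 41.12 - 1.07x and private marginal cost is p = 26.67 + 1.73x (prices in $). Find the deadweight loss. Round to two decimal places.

Market equilibrium (private): 26.67 + 1.73x = 41.12 - 1.07x → x_m = 5.1607.
Social marginal cost = private MC − MEB = 22.15 + 0.31x.
Set SMC = demand: 22.15 + 0.31x = 41.12 - 1.07x → x* = 13.7464.
Height of the DWL triangle at x_m is demand(x_m) − SMC(x_m) = MEB(x_m) = 11.8482.
DWL = ½ × 8.5857 × 11.8482 = 50.8625.

DWL = $50.86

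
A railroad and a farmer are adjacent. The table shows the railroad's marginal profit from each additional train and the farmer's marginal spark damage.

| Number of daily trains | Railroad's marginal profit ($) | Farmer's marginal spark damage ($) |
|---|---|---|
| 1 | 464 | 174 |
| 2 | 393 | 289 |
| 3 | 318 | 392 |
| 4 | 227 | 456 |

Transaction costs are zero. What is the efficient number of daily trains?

Bargaining reaches the level where marginal profit last exceeds marginal spark damage.
That holds through level 2 (393 ≥ 289) but not at 3 (318 < 392).

2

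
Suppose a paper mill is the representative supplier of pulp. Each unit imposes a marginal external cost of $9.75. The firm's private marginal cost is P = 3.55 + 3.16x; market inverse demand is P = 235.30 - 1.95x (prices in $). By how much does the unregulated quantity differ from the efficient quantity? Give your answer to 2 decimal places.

1.91 units

Market equilibrium (private): 3.55 + 3.16x = 235.30 - 1.95x → x_m = 45.3523.
Social marginal cost = private MC + MEC = 13.30 + 3.16x.
Set SMC = demand: 13.30 + 3.16x = 235.30 - 1.95x → x* = 43.4442.
Gap = |45.3523 − 43.4442| = 1.9081.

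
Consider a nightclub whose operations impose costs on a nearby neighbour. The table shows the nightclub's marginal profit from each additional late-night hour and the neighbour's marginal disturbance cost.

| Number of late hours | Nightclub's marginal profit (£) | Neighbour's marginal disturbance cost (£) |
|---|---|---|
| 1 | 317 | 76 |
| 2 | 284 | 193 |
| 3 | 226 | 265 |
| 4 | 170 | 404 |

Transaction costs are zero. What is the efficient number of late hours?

Bargaining reaches the level where marginal profit last exceeds marginal disturbance cost.
That holds through level 2 (284 ≥ 193) but not at 3 (226 < 265).

2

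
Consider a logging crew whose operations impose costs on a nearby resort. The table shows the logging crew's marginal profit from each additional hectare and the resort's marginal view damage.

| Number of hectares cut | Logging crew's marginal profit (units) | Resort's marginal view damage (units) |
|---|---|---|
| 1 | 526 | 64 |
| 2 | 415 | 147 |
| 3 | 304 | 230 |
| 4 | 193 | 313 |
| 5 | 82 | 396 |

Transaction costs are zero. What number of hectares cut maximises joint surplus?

Bargaining reaches the level where marginal profit last exceeds marginal view damage.
That holds through level 3 (304 ≥ 230) but not at 4 (193 < 313).

3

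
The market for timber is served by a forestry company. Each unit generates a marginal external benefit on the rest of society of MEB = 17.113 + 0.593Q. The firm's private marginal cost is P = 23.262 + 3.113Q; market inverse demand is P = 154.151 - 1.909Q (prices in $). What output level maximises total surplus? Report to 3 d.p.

Q* = 33.417

Social marginal cost = private MC − MEB = 6.149 + 2.520Q.
Set SMC = demand: 6.149 + 2.520Q = 154.151 - 1.909Q → Q* = 33.4166.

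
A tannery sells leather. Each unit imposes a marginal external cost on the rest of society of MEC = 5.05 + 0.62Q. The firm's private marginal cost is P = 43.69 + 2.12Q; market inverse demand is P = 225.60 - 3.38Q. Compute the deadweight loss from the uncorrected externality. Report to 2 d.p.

Market equilibrium (private): 43.69 + 2.12Q = 225.60 - 3.38Q → Q_m = 33.0745.
Social marginal cost = private MC + MEC = 48.74 + 2.74Q.
Set SMC = demand: 48.74 + 2.74Q = 225.60 - 3.38Q → Q* = 28.8987.
The welfare-loss triangle has base |Q_m − Q*| and height MEC(Q_m) (the vertical gap between SMC and demand is zero at Q* and MEC at Q_m).
DWL = ½ × 4.1758 × 25.5562 = 53.3588.

DWL = 53.36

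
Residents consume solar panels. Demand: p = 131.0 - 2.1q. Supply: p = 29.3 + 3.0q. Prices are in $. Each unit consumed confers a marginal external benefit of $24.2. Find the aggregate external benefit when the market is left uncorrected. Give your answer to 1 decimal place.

Market equilibrium (private): 29.3 + 3.0q = 131.0 - 2.1q → q_m = 19.9412.
Total external benefit = MEB × q_m = 24.2 × 19.9412 = 482.5770.

$482.6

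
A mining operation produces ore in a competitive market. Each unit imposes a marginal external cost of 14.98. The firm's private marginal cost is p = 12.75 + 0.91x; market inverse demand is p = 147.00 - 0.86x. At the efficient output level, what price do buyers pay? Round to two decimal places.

P = 89.05

Social marginal cost = private MC + MEC = 27.73 + 0.91x.
Set SMC = demand: 27.73 + 0.91x = 147.00 - 0.86x → x* = 67.3842.
Consumer price on the demand curve at x*: 147.00 − 0.86×67.3842 = 89.0496.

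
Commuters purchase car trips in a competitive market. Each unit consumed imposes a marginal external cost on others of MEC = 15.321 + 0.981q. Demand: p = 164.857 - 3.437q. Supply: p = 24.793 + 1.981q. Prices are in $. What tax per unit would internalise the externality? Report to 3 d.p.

Social marginal benefit = demand − MEC = 149.536 - 4.418q.
Set SMB = MC: 149.536 - 4.418q = 24.793 + 1.981q → q* = 19.4941.
The Pigouvian tax equals MEC at q*: 15.321 + 0.981×19.4941 = 34.4447.

tax = $34.445 per unit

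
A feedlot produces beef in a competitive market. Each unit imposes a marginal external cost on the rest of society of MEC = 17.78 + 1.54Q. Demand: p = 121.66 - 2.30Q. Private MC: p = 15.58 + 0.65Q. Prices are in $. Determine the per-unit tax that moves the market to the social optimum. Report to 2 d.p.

tax = $48.07 per unit

Social marginal cost = private MC + MEC = 33.36 + 2.19Q.
Set SMC = demand: 33.36 + 2.19Q = 121.66 - 2.30Q → Q* = 19.6659.
The Pigouvian tax equals MEC at Q*: 17.78 + 1.54×19.6659 = 48.0655.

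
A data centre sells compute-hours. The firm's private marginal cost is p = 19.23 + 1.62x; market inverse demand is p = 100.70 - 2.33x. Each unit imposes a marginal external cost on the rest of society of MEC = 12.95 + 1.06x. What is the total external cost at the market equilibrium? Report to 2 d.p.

492.56

Market equilibrium (private): 19.23 + 1.62x = 100.70 - 2.33x → x_m = 20.6253.
Total external cost = ∫₀^{x_m} (12.95 + 1.06x) dx = 12.95×20.6253 + ½×1.06×20.6253² = 492.5612.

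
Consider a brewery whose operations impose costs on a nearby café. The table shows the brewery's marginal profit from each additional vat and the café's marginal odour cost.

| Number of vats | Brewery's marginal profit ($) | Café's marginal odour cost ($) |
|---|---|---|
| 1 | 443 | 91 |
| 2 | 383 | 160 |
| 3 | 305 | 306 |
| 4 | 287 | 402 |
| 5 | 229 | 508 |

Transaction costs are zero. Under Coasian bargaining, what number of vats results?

Bargaining reaches the level where marginal profit last exceeds marginal odour cost.
That holds through level 2 (383 ≥ 160) but not at 3 (305 < 306).

2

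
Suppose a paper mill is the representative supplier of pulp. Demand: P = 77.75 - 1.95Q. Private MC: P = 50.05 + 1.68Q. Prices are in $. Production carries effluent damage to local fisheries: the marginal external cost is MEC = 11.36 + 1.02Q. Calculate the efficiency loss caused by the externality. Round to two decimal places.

DWL = $39.41

Market equilibrium (private): 50.05 + 1.68Q = 77.75 - 1.95Q → Q_m = 7.6309.
Social marginal cost = private MC + MEC = 61.41 + 2.70Q.
Set SMC = demand: 61.41 + 2.70Q = 77.75 - 1.95Q → Q* = 3.5140.
The welfare-loss triangle has base |Q_m − Q*| and height MEC(Q_m) (the vertical gap between SMC and demand is zero at Q* and MEC at Q_m).
DWL = ½ × 4.1169 × 19.1435 = 39.4059.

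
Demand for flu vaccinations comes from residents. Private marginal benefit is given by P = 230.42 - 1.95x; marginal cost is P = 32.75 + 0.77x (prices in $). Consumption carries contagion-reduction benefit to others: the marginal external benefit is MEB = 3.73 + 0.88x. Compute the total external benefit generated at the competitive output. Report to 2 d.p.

$2594.86

Market equilibrium (private): 32.75 + 0.77x = 230.42 - 1.95x → x_m = 72.6728.
Total external benefit = ∫₀^{x_m} (3.73 + 0.88x) dx = 3.73×72.6728 + ½×0.88×72.6728² = 2594.8573.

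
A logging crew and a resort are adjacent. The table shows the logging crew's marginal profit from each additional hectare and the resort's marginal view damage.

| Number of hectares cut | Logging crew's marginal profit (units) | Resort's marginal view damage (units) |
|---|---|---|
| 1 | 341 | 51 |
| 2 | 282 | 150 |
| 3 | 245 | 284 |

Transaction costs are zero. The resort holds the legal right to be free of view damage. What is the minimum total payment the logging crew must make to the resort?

201

Efficient level: marginal profit ≥ marginal view damage through level 2, so k* = 2.
With the resort holding the right, the logging crew must at least compensate total damage at k*: 51 + 150 = 201.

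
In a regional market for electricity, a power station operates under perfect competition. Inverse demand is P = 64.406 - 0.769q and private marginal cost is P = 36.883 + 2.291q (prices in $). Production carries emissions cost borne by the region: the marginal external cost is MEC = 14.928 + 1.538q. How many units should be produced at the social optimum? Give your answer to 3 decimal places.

q* = 2.739

Social marginal cost = private MC + MEC = 51.811 + 3.829q.
Set SMC = demand: 51.811 + 3.829q = 64.406 - 0.769q → q* = 2.7392.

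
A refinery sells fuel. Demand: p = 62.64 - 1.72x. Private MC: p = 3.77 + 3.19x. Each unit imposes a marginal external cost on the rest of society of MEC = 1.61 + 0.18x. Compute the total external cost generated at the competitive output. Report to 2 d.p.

Market equilibrium (private): 3.77 + 3.19x = 62.64 - 1.72x → x_m = 11.9898.
Total external cost = ∫₀^{x_m} (1.61 + 0.18x) dx = 1.61×11.9898 + ½×0.18×11.9898² = 32.2416.

32.24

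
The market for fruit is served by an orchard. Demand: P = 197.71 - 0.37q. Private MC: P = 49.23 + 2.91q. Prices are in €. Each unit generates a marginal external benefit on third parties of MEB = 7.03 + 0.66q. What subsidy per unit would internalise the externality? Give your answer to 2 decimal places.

Social marginal cost = private MC − MEB = 42.20 + 2.25q.
Set SMC = demand: 42.20 + 2.25q = 197.71 - 0.37q → q* = 59.3550.
The Pigouvian subsidy equals MEB at q*: 7.03 + 0.66×59.3550 = 46.2043.

subsidy = €46.20 per unit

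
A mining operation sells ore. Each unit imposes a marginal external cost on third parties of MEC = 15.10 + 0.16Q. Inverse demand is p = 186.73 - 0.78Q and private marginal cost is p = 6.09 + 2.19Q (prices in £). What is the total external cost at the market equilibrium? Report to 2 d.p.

Market equilibrium (private): 6.09 + 2.19Q = 186.73 - 0.78Q → Q_m = 60.8215.
Total external cost = ∫₀^{Q_m} (15.10 + 0.16Q) dQ = 15.10×60.8215 + ½×0.16×60.8215² = 1214.3450.

£1214.35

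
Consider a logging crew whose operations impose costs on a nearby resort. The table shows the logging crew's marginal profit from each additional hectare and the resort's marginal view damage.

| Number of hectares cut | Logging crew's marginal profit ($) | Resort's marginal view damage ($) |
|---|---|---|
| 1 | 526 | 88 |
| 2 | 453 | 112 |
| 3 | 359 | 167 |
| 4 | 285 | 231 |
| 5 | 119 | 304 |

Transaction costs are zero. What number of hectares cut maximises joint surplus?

4

Bargaining reaches the level where marginal profit last exceeds marginal view damage.
That holds through level 4 (285 ≥ 231) but not at 5 (119 < 304).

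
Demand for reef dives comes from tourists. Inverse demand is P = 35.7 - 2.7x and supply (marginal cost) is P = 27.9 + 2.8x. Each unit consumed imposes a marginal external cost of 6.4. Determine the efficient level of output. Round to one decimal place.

Social marginal benefit = demand − MEC = 29.3 - 2.7x.
Set SMB = MC: 29.3 - 2.7x = 27.9 + 2.8x → x* = 0.2545.

x* = 0.3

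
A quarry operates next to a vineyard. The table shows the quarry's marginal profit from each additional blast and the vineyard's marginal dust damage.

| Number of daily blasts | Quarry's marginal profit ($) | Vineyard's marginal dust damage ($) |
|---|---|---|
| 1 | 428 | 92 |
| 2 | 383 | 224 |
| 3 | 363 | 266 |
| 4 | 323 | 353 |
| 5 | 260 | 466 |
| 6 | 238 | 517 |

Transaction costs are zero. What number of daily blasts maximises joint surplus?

Bargaining reaches the level where marginal profit last exceeds marginal dust damage.
That holds through level 3 (363 ≥ 266) but not at 4 (323 < 353).

3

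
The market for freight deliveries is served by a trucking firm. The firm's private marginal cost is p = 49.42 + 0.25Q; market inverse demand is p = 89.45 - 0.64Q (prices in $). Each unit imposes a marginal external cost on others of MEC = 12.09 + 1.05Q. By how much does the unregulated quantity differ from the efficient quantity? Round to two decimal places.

Market equilibrium (private): 49.42 + 0.25Q = 89.45 - 0.64Q → Q_m = 44.9775.
Social marginal cost = private MC + MEC = 61.51 + 1.30Q.
Set SMC = demand: 61.51 + 1.30Q = 89.45 - 0.64Q → Q* = 14.4021.
Gap = |44.9775 − 14.4021| = 30.5754.

30.58 units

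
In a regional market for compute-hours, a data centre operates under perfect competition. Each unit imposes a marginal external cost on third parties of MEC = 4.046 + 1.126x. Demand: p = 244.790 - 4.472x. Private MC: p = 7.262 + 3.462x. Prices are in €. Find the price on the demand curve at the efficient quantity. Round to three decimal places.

Social marginal cost = private MC + MEC = 11.308 + 4.588x.
Set SMC = demand: 11.308 + 4.588x = 244.790 - 4.472x → x* = 25.7706.
Consumer price on the demand curve at x*: 244.790 − 4.472×25.7706 = 129.5439.

P = €129.544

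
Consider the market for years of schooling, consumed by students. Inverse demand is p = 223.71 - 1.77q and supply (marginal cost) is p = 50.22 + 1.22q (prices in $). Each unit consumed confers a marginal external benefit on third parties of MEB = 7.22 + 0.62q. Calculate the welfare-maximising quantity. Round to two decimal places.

q* = 76.25

Social marginal benefit = demand + MEB = 230.93 - 1.15q.
Set SMB = MC: 230.93 - 1.15q = 50.22 + 1.22q → q* = 76.2489.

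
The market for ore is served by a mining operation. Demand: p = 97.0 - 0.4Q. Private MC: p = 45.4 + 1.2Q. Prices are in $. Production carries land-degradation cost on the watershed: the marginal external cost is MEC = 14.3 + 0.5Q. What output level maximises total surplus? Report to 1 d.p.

Social marginal cost = private MC + MEC = 59.7 + 1.7Q.
Set SMC = demand: 59.7 + 1.7Q = 97.0 - 0.4Q → Q* = 17.7619.

Q* = 17.8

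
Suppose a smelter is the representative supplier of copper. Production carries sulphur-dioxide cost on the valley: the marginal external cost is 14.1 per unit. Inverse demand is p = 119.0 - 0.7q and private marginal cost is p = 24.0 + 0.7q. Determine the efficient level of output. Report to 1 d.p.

q* = 57.8

Social marginal cost = private MC + MEC = 38.1 + 0.7q.
Set SMC = demand: 38.1 + 0.7q = 119.0 - 0.7q → q* = 57.7857.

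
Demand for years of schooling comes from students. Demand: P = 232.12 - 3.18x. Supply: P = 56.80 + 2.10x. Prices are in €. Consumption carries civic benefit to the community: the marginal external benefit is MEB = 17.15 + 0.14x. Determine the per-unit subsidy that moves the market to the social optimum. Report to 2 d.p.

Social marginal benefit = demand + MEB = 249.27 - 3.04x.
Set SMB = MC: 249.27 - 3.04x = 56.80 + 2.10x → x* = 37.4455.
The Pigouvian subsidy equals MEB at x*: 17.15 + 0.14×37.4455 = 22.3924.

subsidy = €22.39 per unit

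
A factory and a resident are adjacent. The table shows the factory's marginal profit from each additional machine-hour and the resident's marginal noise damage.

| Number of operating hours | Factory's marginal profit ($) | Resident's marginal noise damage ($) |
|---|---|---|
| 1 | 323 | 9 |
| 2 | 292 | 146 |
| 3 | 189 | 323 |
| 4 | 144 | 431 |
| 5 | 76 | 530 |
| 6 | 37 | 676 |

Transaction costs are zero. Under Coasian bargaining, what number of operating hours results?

Bargaining reaches the level where marginal profit last exceeds marginal noise damage.
That holds through level 2 (292 ≥ 146) but not at 3 (189 < 323).

2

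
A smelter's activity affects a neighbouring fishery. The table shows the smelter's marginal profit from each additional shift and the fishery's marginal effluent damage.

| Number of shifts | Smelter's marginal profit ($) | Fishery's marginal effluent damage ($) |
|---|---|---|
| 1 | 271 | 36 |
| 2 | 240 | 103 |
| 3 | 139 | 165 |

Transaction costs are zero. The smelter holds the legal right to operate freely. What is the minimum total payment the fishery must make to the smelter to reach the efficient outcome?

Left alone the smelter would choose level 3 (marginal profit stays positive).
Efficient level: k* = 2 (marginal profit ≥ marginal effluent damage through 2).
The fishery must at least cover the smelter's forgone profit from cutting 3→2: 139 = 139.

$139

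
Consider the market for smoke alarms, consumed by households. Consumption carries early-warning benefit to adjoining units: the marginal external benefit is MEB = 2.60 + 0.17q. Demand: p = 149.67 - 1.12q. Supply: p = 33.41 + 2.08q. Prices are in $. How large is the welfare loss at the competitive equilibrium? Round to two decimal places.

Market equilibrium (private): 33.41 + 2.08q = 149.67 - 1.12q → q_m = 36.3313.
Social marginal benefit = demand + MEB = 152.27 - 0.95q.
Set SMB = MC: 152.27 - 0.95q = 33.41 + 2.08q → q* = 39.2277.
Height of the DWL triangle at q_m is SMB(q_m) − MC(q_m) = MEB(q_m) = 8.7763.
DWL = ½ × 2.8964 × 8.7763 = 12.7098.

DWL = $12.71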